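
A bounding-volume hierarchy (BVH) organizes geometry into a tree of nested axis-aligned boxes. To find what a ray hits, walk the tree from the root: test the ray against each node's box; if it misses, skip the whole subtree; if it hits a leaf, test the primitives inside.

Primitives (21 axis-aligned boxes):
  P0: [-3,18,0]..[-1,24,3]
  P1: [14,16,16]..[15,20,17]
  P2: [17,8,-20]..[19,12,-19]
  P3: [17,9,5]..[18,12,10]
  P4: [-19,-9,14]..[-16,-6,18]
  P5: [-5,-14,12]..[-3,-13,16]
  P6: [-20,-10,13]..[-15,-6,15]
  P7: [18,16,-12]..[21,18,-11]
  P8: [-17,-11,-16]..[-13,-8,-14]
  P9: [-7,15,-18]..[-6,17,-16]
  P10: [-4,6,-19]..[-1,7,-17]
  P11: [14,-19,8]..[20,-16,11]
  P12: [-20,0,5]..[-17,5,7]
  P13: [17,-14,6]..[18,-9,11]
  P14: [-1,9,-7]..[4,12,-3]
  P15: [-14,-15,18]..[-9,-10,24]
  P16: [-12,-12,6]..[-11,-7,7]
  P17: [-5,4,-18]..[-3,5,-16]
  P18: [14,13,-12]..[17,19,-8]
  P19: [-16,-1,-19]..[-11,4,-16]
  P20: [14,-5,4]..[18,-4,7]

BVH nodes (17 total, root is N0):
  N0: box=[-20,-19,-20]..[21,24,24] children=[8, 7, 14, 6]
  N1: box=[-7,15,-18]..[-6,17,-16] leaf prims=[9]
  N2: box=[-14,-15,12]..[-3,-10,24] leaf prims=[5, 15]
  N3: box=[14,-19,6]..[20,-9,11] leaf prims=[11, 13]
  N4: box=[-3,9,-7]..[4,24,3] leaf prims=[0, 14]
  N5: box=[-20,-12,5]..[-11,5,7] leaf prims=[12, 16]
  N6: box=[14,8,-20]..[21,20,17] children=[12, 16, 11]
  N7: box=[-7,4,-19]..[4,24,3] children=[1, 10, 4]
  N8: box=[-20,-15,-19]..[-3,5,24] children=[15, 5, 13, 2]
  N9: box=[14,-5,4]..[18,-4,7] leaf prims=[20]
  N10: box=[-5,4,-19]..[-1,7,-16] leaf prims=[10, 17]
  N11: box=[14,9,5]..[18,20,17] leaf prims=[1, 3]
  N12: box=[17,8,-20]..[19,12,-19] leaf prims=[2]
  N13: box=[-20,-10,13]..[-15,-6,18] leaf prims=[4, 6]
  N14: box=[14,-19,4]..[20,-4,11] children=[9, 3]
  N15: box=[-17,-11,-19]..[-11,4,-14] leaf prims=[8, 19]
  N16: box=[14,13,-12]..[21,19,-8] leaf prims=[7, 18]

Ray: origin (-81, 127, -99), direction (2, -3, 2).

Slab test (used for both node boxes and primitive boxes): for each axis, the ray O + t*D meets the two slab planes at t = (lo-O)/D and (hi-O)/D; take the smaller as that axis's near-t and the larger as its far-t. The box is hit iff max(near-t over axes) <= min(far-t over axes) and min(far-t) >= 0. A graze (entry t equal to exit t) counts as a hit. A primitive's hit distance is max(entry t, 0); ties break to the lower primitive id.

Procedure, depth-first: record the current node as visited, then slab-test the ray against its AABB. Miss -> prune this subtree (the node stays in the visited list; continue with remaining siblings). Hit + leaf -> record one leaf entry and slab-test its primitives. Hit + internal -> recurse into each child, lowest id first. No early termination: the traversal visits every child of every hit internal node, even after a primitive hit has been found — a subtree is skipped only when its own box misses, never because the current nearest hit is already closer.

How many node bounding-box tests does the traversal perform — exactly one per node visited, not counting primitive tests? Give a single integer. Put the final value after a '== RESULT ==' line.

Traverse from the root:
N0 x:[61/2,51] y:[103/3,146/3] z:[79/2,123/2] -> hit [79/2,146/3], descend [6, 7, 8, 14]
  N6 x:[95/2,51] y:[107/3,119/3] z:[79/2,58] -> miss, prune
  N7 x:[37,85/2] y:[103/3,41] z:[40,51] -> hit [40,41], descend [1, 4, 10]
    N1 x:[37,75/2] y:[110/3,112/3] z:[81/2,83/2] -> miss, prune
    N4 x:[39,85/2] y:[103/3,118/3] z:[46,51] -> miss, prune
    N10 x:[38,40] y:[40,41] z:[40,83/2] -> hit [40,40] leaf, test {P10@t=40, P17(miss)}
  N8 x:[61/2,39] y:[122/3,142/3] z:[40,123/2] -> miss, prune
  N14 x:[95/2,101/2] y:[131/3,146/3] z:[103/2,55] -> miss, prune

Visited [0, 6, 7, 1, 4, 10, 8, 14]. Tests: 8 box, 1 leaf. Nearest: P10.

== RESULT ==
8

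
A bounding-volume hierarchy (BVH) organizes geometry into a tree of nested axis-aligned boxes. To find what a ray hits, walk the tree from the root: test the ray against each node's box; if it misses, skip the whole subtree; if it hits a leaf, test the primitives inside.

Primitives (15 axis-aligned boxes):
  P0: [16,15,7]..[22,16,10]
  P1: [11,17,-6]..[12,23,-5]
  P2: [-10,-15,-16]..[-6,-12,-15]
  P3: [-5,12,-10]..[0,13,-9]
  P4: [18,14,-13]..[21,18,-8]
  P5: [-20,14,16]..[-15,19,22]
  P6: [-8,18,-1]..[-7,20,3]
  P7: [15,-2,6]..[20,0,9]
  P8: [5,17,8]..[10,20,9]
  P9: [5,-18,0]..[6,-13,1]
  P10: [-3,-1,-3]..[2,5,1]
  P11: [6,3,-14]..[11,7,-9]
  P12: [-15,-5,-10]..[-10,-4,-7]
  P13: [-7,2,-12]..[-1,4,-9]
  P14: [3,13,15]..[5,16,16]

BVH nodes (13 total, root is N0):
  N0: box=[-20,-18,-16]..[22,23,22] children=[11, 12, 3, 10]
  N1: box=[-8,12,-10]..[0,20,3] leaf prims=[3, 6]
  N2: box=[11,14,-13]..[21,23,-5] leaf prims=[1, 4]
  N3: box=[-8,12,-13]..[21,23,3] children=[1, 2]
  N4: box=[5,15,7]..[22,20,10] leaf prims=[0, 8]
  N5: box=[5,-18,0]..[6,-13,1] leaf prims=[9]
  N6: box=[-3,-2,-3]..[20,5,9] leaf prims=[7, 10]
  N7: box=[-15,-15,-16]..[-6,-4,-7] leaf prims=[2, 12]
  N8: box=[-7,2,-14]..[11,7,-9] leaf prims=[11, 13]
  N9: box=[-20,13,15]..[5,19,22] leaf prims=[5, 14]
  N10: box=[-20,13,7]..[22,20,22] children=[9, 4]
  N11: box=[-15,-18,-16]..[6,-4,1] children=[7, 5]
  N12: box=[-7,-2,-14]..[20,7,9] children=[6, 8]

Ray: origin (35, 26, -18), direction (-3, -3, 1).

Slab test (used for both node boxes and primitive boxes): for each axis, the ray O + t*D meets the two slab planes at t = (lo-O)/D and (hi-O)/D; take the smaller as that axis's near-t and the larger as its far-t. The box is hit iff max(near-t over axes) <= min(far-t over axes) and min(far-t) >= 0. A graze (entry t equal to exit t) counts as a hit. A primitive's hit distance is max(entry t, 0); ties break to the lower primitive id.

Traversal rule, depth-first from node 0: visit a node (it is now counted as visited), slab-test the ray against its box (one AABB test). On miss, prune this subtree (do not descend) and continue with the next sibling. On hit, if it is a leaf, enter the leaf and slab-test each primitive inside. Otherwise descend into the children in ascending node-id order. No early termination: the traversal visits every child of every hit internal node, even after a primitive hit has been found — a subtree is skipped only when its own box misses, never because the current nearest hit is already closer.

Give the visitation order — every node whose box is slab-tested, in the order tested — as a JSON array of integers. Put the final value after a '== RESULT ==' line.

Walk:
N0 x:[13/3,55/3] y:[1,44/3] z:[2,40] -> hit [13/3,44/3], descend [3, 10, 11, 12]
  N3 x:[14/3,43/3] y:[1,14/3] z:[5,21] -> miss, prune
  N10 x:[13/3,55/3] y:[2,13/3] z:[25,40] -> miss, prune
  N11 x:[29/3,50/3] y:[10,44/3] z:[2,19] -> hit [10,44/3], descend [5, 7]
    N5 x:[29/3,10] y:[13,44/3] z:[18,19] -> miss, prune
    N7 x:[41/3,50/3] y:[10,41/3] z:[2,11] -> miss, prune
  N12 x:[5,14] y:[19/3,28/3] z:[4,27] -> hit [19/3,28/3], descend [6, 8]
    N6 x:[5,38/3] y:[7,28/3] z:[15,27] -> miss, prune
    N8 x:[8,14] y:[19/3,8] z:[4,9] -> hit [8,8] leaf, test {P11(miss), P13(miss)}

order=[0, 3, 10, 11, 5, 7, 12, 6, 8]  |boxes|=9  |leaves|=1  hit=miss

== RESULT ==
[0, 3, 10, 11, 5, 7, 12, 6, 8]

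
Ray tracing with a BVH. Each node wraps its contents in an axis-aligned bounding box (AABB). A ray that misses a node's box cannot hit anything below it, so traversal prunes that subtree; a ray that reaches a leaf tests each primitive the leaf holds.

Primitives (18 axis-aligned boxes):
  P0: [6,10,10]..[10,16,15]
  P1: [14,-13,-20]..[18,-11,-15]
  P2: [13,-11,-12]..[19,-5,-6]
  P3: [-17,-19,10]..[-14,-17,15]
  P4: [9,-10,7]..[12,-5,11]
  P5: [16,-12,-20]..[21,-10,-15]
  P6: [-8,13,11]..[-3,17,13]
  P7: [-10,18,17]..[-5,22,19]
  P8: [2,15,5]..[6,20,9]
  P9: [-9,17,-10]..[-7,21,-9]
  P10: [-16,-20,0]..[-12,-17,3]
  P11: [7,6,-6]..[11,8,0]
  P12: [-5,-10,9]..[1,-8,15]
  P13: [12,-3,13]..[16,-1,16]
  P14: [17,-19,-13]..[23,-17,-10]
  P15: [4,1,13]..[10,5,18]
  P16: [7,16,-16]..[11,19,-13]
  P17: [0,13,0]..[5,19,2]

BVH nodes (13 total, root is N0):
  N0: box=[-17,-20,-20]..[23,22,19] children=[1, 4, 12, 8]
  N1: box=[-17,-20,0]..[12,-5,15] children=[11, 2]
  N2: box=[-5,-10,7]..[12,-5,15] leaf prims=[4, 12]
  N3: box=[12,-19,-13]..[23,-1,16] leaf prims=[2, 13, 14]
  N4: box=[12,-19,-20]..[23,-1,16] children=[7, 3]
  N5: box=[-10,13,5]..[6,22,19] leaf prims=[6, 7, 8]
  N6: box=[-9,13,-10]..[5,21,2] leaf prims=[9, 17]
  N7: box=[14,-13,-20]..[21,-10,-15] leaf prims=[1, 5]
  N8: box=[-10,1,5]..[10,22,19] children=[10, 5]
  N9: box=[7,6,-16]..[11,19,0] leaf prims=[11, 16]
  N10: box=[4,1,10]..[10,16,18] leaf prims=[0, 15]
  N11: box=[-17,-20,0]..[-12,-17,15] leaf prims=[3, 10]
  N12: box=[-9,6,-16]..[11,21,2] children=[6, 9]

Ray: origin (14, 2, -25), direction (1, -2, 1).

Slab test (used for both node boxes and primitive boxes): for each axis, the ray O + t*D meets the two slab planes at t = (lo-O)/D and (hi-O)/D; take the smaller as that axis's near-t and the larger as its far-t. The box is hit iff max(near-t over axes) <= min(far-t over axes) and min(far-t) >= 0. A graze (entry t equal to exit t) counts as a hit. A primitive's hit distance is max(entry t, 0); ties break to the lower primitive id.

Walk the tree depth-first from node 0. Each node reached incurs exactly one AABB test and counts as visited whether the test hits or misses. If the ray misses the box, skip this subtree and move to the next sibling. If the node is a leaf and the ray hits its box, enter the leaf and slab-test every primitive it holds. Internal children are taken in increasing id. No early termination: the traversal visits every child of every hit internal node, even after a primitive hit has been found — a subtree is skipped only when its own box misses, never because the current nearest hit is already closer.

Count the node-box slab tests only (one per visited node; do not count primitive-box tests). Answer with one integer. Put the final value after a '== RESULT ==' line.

Traverse from the root:
N0 x:[-31,9] y:[-10,11] z:[5,44] -> hit [5,9], descend [1, 4, 8, 12]
  N1 x:[-31,-2] y:[7/2,11] z:[25,40] -> miss, prune
  N4 x:[-2,9] y:[3/2,21/2] z:[5,41] -> hit [5,9], descend [3, 7]
    N3 x:[-2,9] y:[3/2,21/2] z:[12,41] -> miss, prune
    N7 x:[0,7] y:[6,15/2] z:[5,10] -> hit [6,7] leaf, test {P1(miss), P5@t=6}
  N8 x:[-24,-4] y:[-10,1/2] z:[30,44] -> miss, prune
  N12 x:[-23,-3] y:[-19/2,-2] z:[9,27] -> miss, prune

Visited [0, 1, 4, 3, 7, 8, 12]. Tests: 7 box, 1 leaf. Nearest: P5.

== RESULT ==
7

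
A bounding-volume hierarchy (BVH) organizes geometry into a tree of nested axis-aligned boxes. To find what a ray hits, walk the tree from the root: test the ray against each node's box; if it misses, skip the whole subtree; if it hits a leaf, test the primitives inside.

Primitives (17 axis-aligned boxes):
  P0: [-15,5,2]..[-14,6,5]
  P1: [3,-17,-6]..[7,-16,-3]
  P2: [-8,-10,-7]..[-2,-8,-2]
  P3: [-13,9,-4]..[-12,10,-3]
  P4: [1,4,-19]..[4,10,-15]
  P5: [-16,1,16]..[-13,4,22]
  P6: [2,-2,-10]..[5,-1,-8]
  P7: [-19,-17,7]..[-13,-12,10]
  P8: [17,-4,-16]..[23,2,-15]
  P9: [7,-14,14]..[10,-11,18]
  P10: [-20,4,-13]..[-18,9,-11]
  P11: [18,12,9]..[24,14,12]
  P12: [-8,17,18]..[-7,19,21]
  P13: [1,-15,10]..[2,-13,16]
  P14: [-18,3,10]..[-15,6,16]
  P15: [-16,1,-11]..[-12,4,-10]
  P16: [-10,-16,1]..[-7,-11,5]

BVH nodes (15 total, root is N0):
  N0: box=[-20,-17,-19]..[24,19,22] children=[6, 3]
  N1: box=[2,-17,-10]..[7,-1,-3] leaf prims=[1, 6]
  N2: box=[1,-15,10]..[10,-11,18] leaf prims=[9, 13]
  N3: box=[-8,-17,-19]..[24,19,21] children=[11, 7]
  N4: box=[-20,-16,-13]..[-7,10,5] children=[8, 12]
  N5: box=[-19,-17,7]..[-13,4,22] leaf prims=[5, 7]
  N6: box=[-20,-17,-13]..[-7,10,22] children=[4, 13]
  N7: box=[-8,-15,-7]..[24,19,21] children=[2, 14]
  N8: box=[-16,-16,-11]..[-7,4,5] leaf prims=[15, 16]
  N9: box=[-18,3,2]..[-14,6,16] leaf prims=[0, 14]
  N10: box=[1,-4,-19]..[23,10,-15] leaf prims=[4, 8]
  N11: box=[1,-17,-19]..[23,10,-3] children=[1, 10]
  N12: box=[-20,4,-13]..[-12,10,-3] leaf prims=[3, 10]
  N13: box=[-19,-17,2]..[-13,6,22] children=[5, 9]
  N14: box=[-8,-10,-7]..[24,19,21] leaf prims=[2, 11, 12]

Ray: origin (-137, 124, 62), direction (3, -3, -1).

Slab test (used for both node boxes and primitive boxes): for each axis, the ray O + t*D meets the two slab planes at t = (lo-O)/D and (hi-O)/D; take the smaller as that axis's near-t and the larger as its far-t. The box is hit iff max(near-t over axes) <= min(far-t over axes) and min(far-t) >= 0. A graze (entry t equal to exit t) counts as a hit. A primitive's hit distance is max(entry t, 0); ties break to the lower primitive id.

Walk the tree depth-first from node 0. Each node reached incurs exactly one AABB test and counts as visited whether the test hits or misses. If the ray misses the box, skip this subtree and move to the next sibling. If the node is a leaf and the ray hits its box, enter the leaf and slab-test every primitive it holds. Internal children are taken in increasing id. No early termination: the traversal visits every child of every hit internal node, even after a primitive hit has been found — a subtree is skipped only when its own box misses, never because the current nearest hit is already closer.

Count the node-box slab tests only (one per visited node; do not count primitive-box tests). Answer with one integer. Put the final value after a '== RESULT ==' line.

Traverse from the root:
N0 x:[39,161/3] y:[35,47] z:[40,81] -> hit [40,47], descend [3, 6]
  N3 x:[43,161/3] y:[35,47] z:[41,81] -> hit [43,47], descend [7, 11]
    N7 x:[43,161/3] y:[35,139/3] z:[41,69] -> hit [43,139/3], descend [2, 14]
      N2 x:[46,49] y:[45,139/3] z:[44,52] -> hit [46,139/3] leaf, test {P9(miss), P13@t=46}
      N14 x:[43,161/3] y:[35,134/3] z:[41,69] -> hit [43,134/3] leaf, test {P2(miss), P11(miss), P12(miss)}
    N11 x:[46,160/3] y:[38,47] z:[65,81] -> miss, prune
  N6 x:[39,130/3] y:[38,47] z:[40,75] -> hit [40,130/3], descend [4, 13]
    N4 x:[39,130/3] y:[38,140/3] z:[57,75] -> miss, prune
    N13 x:[118/3,124/3] y:[118/3,47] z:[40,60] -> hit [40,124/3], descend [5, 9]
      N5 x:[118/3,124/3] y:[40,47] z:[40,55] -> hit [40,124/3] leaf, test {P5@t=121/3, P7(miss)}
      N9 x:[119/3,41] y:[118/3,121/3] z:[46,60] -> miss, prune

Summary -> nodes [0, 3, 7, 2, 14, 11, 6, 4, 13, 5, 9]; box-tests=11; leaf-entries=3; first=P5

== RESULT ==
11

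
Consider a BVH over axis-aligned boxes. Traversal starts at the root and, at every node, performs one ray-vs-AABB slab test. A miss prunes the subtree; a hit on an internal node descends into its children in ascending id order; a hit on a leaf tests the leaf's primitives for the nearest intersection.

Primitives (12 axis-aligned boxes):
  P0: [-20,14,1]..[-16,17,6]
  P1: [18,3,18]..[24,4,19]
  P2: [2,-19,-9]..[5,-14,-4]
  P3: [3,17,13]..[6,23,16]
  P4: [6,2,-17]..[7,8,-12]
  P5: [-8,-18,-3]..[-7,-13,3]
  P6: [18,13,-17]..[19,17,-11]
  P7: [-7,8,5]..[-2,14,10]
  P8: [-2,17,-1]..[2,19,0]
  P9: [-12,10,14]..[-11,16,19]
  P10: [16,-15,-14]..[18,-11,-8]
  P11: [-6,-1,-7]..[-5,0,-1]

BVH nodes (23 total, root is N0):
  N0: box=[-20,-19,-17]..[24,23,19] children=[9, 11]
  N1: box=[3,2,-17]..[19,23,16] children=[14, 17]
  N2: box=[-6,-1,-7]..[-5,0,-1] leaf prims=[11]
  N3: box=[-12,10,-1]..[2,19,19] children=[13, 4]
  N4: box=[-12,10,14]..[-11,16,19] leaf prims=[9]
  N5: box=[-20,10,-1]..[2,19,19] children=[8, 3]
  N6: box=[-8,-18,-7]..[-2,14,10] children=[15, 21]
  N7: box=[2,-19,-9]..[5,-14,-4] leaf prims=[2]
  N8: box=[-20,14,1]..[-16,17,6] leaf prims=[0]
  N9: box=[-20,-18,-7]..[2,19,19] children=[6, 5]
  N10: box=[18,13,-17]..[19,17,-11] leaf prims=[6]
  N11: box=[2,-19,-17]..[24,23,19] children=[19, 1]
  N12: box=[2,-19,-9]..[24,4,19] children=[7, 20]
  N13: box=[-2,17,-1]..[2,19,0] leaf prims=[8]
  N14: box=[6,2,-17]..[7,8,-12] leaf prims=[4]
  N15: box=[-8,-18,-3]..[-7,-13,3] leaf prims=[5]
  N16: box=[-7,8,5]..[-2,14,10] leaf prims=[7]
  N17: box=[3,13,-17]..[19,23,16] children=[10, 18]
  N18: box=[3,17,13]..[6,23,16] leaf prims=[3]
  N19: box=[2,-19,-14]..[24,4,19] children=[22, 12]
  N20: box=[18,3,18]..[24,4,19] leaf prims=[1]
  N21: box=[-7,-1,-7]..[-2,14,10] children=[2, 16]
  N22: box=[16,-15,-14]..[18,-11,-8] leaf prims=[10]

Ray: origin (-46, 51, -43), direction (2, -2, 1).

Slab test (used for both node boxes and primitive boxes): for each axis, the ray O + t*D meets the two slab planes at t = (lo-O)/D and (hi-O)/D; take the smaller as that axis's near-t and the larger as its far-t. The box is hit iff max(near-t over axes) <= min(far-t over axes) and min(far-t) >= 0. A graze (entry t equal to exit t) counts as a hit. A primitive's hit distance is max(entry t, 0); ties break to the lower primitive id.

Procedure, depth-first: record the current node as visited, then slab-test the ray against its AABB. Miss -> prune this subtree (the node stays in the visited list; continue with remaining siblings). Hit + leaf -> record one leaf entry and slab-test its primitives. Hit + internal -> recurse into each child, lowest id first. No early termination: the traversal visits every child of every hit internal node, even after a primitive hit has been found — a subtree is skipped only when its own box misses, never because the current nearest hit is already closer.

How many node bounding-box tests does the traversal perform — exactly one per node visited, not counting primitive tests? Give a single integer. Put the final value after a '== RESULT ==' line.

Walk:
N0 x:[13,35] y:[14,35] z:[26,62] -> hit [26,35], descend [9, 11]
  N9 x:[13,24] y:[16,69/2] z:[36,62] -> miss, prune
  N11 x:[24,35] y:[14,35] z:[26,62] -> hit [26,35], descend [1, 19]
    N1 x:[49/2,65/2] y:[14,49/2] z:[26,59] -> miss, prune
    N19 x:[24,35] y:[47/2,35] z:[29,62] -> hit [29,35], descend [12, 22]
      N12 x:[24,35] y:[47/2,35] z:[34,62] -> hit [34,35], descend [7, 20]
        N7 x:[24,51/2] y:[65/2,35] z:[34,39] -> miss, prune
        N20 x:[32,35] y:[47/2,24] z:[61,62] -> miss, prune
      N22 x:[31,32] y:[31,33] z:[29,35] -> hit [31,32] leaf, test {P10@t=31}

9 AABB tests over nodes [0, 9, 11, 1, 19, 12, 7, 20, 22]; 1 leaf entered; closest P10.

== RESULT ==
9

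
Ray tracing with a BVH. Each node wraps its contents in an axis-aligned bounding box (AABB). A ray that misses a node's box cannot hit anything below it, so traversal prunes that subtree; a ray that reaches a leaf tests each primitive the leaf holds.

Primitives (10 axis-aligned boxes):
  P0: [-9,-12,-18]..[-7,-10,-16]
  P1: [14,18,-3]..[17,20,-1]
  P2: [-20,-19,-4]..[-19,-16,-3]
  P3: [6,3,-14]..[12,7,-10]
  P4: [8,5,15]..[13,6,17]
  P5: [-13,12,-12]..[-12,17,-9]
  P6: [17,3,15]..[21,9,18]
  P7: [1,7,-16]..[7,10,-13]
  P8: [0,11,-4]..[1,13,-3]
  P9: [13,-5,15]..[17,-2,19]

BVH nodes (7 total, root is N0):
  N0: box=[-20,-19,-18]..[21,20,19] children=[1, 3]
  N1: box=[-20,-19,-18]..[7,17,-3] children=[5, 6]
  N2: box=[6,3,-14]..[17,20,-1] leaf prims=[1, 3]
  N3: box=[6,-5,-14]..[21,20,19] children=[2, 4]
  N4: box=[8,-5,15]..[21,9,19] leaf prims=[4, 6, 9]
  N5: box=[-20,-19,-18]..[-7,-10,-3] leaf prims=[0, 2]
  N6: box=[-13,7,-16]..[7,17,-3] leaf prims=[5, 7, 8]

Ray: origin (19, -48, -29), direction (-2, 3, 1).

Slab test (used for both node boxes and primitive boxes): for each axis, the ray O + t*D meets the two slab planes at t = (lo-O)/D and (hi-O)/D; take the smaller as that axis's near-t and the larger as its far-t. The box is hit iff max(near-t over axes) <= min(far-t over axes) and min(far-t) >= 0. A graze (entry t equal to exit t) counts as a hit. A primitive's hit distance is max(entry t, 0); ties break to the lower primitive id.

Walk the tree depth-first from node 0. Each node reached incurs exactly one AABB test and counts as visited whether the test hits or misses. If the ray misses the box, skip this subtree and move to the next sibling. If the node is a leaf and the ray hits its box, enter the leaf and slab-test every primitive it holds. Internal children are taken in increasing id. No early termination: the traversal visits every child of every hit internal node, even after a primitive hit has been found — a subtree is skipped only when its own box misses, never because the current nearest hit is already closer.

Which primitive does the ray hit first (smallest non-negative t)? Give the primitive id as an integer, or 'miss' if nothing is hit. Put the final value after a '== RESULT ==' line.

Walk:
N0 x:[-1,39/2] y:[29/3,68/3] z:[11,48] -> hit [11,39/2], descend [1, 3]
  N1 x:[6,39/2] y:[29/3,65/3] z:[11,26] -> hit [11,39/2], descend [5, 6]
    N5 x:[13,39/2] y:[29/3,38/3] z:[11,26] -> miss, prune
    N6 x:[6,16] y:[55/3,65/3] z:[13,26] -> miss, prune
  N3 x:[-1,13/2] y:[43/3,68/3] z:[15,48] -> miss, prune

Visited [0, 1, 5, 6, 3]. Tests: 5 box, 0 leaf. Nearest: miss.

== RESULT ==
miss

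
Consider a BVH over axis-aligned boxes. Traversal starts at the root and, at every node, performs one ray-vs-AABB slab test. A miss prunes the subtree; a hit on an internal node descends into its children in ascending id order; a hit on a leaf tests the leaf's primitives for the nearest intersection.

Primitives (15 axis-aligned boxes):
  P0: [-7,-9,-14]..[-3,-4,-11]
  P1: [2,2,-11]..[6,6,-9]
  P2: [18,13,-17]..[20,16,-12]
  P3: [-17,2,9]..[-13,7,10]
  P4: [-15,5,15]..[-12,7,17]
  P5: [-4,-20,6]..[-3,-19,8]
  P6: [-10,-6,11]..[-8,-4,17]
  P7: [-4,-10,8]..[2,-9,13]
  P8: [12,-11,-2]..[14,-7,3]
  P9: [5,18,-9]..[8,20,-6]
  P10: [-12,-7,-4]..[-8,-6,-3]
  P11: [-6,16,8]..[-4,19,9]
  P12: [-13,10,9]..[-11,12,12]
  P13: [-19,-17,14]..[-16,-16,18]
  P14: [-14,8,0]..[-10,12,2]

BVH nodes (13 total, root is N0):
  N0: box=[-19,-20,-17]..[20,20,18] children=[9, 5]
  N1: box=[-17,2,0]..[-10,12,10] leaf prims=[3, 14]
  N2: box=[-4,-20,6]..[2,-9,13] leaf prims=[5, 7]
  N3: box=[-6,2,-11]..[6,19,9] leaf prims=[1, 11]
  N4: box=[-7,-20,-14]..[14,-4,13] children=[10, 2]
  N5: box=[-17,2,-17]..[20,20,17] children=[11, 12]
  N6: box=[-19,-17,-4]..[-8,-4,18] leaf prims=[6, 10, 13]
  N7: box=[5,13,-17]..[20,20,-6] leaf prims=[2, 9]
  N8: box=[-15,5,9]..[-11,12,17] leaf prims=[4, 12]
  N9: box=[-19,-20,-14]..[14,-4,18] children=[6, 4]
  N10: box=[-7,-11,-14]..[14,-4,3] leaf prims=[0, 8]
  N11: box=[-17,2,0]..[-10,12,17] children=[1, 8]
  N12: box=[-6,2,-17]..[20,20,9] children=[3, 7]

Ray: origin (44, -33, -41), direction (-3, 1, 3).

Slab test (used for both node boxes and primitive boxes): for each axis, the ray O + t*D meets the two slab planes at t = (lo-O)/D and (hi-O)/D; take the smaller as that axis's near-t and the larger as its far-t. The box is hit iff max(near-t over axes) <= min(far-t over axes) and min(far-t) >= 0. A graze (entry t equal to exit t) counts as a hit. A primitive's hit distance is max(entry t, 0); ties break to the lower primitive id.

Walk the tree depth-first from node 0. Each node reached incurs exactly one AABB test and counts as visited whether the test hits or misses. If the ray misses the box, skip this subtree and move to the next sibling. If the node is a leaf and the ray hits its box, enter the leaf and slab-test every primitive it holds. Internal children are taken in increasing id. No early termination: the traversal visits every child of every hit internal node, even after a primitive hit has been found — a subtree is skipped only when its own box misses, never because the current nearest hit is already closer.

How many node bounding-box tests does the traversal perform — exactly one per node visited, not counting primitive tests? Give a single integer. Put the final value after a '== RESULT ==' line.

Traverse from the root:
N0 x:[8,21] y:[13,53] z:[8,59/3] -> hit [13,59/3], descend [5, 9]
  N5 x:[8,61/3] y:[35,53] z:[8,58/3] -> miss, prune
  N9 x:[10,21] y:[13,29] z:[9,59/3] -> hit [13,59/3], descend [4, 6]
    N4 x:[10,17] y:[13,29] z:[9,18] -> hit [13,17], descend [2, 10]
      N2 x:[14,16] y:[13,24] z:[47/3,18] -> hit [47/3,16] leaf, test {P5(miss), P7(miss)}
      N10 x:[10,17] y:[22,29] z:[9,44/3] -> miss, prune
    N6 x:[52/3,21] y:[16,29] z:[37/3,59/3] -> hit [52/3,59/3] leaf, test {P6(miss), P10(miss), P13(miss)}

Summary -> nodes [0, 5, 9, 4, 2, 10, 6]; box-tests=7; leaf-entries=2; first=miss

== RESULT ==
7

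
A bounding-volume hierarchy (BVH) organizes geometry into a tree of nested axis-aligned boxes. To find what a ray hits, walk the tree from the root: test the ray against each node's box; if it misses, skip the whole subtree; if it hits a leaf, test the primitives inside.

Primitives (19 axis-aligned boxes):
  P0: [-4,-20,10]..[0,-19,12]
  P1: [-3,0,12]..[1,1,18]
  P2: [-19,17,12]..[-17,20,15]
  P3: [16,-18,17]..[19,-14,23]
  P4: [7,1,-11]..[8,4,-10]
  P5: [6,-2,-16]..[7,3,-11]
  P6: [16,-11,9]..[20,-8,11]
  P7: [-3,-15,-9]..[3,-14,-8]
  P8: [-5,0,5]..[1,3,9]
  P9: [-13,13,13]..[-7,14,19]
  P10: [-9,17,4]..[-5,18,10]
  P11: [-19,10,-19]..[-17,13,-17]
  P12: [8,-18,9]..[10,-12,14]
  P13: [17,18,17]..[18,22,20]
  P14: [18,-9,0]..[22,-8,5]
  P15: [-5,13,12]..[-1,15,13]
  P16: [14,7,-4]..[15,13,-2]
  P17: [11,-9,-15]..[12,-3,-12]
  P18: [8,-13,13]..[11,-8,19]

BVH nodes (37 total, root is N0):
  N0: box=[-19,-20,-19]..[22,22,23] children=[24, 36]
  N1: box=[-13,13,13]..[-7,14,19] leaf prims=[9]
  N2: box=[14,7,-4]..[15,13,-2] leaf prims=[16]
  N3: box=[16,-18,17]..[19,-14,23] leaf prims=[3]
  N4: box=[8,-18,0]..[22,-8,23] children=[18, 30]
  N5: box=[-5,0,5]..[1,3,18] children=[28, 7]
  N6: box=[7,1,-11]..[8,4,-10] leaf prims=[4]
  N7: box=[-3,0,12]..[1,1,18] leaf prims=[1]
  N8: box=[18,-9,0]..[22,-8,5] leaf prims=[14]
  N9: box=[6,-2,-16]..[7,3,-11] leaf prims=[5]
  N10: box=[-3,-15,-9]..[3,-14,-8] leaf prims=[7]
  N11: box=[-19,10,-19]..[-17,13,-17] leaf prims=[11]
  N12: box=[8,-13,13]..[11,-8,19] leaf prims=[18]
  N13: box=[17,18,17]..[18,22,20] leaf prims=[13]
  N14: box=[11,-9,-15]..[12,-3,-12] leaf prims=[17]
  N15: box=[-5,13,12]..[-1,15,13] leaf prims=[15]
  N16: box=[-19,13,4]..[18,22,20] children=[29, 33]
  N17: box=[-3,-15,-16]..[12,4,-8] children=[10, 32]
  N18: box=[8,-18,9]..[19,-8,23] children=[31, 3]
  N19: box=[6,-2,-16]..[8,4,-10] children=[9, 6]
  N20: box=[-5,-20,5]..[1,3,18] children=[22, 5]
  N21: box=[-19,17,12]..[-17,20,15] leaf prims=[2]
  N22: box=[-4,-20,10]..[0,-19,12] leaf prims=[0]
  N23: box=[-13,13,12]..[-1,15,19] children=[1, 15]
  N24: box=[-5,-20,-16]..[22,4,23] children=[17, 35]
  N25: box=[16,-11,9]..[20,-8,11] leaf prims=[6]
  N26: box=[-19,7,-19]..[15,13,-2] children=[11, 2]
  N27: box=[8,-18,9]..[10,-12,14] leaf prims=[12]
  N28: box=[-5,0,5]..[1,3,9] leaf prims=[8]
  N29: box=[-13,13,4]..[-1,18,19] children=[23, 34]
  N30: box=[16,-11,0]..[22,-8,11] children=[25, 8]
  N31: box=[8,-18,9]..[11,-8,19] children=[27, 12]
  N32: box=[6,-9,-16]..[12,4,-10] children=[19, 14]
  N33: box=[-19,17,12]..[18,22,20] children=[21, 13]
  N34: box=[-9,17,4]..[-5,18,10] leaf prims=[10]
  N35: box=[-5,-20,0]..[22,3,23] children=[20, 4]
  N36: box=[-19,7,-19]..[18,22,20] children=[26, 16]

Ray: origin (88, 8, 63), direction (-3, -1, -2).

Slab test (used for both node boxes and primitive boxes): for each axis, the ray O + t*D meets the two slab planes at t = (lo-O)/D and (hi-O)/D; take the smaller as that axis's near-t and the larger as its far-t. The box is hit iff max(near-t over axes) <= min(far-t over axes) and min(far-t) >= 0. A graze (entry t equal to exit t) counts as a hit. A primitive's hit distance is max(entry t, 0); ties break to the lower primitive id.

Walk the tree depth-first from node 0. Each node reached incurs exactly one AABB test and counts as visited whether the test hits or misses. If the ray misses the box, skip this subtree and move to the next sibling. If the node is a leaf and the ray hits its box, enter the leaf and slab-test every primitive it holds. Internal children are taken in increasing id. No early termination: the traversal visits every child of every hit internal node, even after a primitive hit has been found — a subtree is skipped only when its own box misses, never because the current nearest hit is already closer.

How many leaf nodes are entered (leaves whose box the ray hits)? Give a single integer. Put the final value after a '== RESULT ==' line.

Traverse from the root:
N0 x:[22,107/3] y:[-14,28] z:[20,41] -> hit [22,28], descend [24, 36]
  N24 x:[22,31] y:[4,28] z:[20,79/2] -> hit [22,28], descend [17, 35]
    N17 x:[76/3,91/3] y:[4,23] z:[71/2,79/2] -> miss, prune
    N35 x:[22,31] y:[5,28] z:[20,63/2] -> hit [22,28], descend [4, 20]
      N4 x:[22,80/3] y:[16,26] z:[20,63/2] -> hit [22,26], descend [18, 30]
        N18 x:[23,80/3] y:[16,26] z:[20,27] -> hit [23,26], descend [3, 31]
          N3 x:[23,24] y:[22,26] z:[20,23] -> hit [23,23] leaf, test {P3@t=23}
          N31 x:[77/3,80/3] y:[16,26] z:[22,27] -> hit [77/3,26], descend [12, 27]
            N12 x:[77/3,80/3] y:[16,21] z:[22,25] -> miss, prune
            N27 x:[26,80/3] y:[20,26] z:[49/2,27] -> hit [26,26] leaf, test {P12@t=26}
        N30 x:[22,24] y:[16,19] z:[26,63/2] -> miss, prune
      N20 x:[29,31] y:[5,28] z:[45/2,29] -> miss, prune
  N36 x:[70/3,107/3] y:[-14,1] z:[43/2,41] -> miss, prune

order=[0, 24, 17, 35, 4, 18, 3, 31, 12, 27, 30, 20, 36]  |boxes|=13  |leaves|=2  hit=P3

== RESULT ==
2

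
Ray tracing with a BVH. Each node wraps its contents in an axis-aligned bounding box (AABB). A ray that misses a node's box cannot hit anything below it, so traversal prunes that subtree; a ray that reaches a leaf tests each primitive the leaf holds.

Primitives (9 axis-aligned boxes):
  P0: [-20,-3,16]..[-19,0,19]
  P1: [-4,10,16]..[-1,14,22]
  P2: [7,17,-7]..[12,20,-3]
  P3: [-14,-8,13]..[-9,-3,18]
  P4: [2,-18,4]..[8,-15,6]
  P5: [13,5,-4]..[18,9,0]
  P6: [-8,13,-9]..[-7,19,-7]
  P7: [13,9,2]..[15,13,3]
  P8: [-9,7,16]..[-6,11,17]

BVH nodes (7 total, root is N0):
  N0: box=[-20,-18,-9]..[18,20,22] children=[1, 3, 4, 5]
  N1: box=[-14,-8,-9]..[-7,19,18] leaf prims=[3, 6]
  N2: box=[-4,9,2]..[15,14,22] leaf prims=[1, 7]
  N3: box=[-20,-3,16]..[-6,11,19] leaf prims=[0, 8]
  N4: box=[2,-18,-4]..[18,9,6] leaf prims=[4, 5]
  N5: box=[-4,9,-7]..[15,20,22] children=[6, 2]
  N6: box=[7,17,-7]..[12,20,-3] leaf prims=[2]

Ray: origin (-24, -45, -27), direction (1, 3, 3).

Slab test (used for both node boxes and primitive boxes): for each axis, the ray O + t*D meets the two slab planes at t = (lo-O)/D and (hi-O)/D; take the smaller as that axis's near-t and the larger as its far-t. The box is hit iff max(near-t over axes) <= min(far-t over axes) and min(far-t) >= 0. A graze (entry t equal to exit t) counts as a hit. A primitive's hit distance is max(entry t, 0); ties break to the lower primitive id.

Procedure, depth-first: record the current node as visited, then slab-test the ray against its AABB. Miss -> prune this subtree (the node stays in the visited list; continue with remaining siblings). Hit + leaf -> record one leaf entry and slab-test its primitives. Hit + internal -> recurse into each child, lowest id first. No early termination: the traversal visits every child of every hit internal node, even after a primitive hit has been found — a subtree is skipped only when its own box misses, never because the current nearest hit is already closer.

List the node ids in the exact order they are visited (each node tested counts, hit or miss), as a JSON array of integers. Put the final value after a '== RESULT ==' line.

Traverse from the root:
N0 x:[4,42] y:[9,65/3] z:[6,49/3] -> hit [9,49/3], descend [1, 3, 4, 5]
  N1 x:[10,17] y:[37/3,64/3] z:[6,15] -> hit [37/3,15] leaf, test {P3@t=40/3, P6(miss)}
  N3 x:[4,18] y:[14,56/3] z:[43/3,46/3] -> hit [43/3,46/3] leaf, test {P0(miss), P8(miss)}
  N4 x:[26,42] y:[9,18] z:[23/3,11] -> miss, prune
  N5 x:[20,39] y:[18,65/3] z:[20/3,49/3] -> miss, prune

Summary -> nodes [0, 1, 3, 4, 5]; box-tests=5; leaf-entries=2; first=P3

== RESULT ==
[0, 1, 3, 4, 5]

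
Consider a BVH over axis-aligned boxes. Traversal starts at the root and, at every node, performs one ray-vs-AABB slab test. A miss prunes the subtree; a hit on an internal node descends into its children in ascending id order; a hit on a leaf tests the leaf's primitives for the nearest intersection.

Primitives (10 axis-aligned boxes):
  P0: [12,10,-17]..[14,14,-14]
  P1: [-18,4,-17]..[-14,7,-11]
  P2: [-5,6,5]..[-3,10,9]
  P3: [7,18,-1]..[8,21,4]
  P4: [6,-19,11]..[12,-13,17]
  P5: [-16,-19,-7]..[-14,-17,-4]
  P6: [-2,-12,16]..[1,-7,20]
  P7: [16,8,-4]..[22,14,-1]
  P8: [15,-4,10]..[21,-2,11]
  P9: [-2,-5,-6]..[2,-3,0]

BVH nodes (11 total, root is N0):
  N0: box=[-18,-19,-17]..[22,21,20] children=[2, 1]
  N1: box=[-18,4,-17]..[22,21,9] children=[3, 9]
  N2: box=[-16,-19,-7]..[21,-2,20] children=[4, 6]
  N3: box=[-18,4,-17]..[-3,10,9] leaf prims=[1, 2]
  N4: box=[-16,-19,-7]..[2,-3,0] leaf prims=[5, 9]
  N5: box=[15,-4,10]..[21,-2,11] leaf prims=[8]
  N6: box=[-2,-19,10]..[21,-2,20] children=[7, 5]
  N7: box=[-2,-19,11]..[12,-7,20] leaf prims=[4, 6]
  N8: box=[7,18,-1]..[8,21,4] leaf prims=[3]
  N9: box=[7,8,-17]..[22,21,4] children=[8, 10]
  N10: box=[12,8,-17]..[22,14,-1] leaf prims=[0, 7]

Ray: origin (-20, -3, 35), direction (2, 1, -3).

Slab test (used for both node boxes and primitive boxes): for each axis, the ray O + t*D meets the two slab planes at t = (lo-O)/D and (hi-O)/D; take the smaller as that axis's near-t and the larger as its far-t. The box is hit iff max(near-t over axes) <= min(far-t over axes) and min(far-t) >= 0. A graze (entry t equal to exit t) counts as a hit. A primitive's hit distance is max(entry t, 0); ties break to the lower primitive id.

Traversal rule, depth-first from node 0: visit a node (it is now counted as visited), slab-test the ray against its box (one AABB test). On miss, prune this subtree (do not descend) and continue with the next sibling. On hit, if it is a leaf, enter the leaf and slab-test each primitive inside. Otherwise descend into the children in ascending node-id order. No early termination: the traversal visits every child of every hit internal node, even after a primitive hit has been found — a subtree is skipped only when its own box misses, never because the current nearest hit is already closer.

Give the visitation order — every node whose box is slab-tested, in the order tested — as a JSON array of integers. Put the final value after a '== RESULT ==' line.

Traverse from the root:
N0 x:[1,21] y:[-16,24] z:[5,52/3] -> hit [5,52/3], descend [1, 2]
  N1 x:[1,21] y:[7,24] z:[26/3,52/3] -> hit [26/3,52/3], descend [3, 9]
    N3 x:[1,17/2] y:[7,13] z:[26/3,52/3] -> miss, prune
    N9 x:[27/2,21] y:[11,24] z:[31/3,52/3] -> hit [27/2,52/3], descend [8, 10]
      N8 x:[27/2,14] y:[21,24] z:[31/3,12] -> miss, prune
      N10 x:[16,21] y:[11,17] z:[12,52/3] -> hit [16,17] leaf, test {P0@t=49/3, P7(miss)}
  N2 x:[2,41/2] y:[-16,1] z:[5,14] -> miss, prune

order=[0, 1, 3, 9, 8, 10, 2]  |boxes|=7  |leaves|=1  hit=P0

== RESULT ==
[0, 1, 3, 9, 8, 10, 2]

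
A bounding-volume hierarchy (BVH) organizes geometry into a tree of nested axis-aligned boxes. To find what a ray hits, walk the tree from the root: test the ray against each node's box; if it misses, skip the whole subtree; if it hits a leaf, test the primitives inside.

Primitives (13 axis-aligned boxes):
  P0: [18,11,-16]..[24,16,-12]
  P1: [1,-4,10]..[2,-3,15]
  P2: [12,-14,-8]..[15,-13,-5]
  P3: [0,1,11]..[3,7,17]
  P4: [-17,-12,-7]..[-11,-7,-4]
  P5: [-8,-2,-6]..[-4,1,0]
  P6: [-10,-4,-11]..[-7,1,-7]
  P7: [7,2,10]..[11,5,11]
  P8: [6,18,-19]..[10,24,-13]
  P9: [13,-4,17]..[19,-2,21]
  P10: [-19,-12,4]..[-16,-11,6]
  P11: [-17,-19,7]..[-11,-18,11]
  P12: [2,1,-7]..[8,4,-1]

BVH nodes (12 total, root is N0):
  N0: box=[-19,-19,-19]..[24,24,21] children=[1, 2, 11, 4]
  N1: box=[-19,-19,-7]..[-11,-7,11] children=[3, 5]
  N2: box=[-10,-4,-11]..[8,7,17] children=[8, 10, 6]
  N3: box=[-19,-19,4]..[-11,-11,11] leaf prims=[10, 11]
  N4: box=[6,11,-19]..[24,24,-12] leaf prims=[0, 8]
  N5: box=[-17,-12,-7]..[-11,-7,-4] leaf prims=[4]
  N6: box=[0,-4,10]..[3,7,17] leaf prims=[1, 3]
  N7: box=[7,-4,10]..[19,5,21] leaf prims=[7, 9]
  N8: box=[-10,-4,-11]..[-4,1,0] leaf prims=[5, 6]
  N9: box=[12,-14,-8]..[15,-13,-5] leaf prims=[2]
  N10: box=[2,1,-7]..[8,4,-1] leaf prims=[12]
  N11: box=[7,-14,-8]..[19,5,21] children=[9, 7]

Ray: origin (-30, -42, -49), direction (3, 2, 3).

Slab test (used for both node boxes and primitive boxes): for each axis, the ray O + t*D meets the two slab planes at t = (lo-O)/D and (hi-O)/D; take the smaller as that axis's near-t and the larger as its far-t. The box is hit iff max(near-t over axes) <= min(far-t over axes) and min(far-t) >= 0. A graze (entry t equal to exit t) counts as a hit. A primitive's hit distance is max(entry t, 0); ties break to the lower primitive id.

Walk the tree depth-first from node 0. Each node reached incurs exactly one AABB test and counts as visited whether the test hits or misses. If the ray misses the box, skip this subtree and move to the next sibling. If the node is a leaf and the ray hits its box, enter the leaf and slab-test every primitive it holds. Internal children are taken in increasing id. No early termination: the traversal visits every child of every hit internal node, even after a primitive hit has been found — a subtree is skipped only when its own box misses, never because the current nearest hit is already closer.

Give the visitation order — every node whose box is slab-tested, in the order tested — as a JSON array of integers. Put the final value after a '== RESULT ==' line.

Walk:
N0 x:[11/3,18] y:[23/2,33] z:[10,70/3] -> hit [23/2,18], descend [1, 2, 4, 11]
  N1 x:[11/3,19/3] y:[23/2,35/2] z:[14,20] -> miss, prune
  N2 x:[20/3,38/3] y:[19,49/2] z:[38/3,22] -> miss, prune
  N4 x:[12,18] y:[53/2,33] z:[10,37/3] -> miss, prune
  N11 x:[37/3,49/3] y:[14,47/2] z:[41/3,70/3] -> hit [14,49/3], descend [7, 9]
    N7 x:[37/3,49/3] y:[19,47/2] z:[59/3,70/3] -> miss, prune
    N9 x:[14,15] y:[14,29/2] z:[41/3,44/3] -> hit [14,29/2] leaf, test {P2@t=14}

order=[0, 1, 2, 4, 11, 7, 9]  |boxes|=7  |leaves|=1  hit=P2

== RESULT ==
[0, 1, 2, 4, 11, 7, 9]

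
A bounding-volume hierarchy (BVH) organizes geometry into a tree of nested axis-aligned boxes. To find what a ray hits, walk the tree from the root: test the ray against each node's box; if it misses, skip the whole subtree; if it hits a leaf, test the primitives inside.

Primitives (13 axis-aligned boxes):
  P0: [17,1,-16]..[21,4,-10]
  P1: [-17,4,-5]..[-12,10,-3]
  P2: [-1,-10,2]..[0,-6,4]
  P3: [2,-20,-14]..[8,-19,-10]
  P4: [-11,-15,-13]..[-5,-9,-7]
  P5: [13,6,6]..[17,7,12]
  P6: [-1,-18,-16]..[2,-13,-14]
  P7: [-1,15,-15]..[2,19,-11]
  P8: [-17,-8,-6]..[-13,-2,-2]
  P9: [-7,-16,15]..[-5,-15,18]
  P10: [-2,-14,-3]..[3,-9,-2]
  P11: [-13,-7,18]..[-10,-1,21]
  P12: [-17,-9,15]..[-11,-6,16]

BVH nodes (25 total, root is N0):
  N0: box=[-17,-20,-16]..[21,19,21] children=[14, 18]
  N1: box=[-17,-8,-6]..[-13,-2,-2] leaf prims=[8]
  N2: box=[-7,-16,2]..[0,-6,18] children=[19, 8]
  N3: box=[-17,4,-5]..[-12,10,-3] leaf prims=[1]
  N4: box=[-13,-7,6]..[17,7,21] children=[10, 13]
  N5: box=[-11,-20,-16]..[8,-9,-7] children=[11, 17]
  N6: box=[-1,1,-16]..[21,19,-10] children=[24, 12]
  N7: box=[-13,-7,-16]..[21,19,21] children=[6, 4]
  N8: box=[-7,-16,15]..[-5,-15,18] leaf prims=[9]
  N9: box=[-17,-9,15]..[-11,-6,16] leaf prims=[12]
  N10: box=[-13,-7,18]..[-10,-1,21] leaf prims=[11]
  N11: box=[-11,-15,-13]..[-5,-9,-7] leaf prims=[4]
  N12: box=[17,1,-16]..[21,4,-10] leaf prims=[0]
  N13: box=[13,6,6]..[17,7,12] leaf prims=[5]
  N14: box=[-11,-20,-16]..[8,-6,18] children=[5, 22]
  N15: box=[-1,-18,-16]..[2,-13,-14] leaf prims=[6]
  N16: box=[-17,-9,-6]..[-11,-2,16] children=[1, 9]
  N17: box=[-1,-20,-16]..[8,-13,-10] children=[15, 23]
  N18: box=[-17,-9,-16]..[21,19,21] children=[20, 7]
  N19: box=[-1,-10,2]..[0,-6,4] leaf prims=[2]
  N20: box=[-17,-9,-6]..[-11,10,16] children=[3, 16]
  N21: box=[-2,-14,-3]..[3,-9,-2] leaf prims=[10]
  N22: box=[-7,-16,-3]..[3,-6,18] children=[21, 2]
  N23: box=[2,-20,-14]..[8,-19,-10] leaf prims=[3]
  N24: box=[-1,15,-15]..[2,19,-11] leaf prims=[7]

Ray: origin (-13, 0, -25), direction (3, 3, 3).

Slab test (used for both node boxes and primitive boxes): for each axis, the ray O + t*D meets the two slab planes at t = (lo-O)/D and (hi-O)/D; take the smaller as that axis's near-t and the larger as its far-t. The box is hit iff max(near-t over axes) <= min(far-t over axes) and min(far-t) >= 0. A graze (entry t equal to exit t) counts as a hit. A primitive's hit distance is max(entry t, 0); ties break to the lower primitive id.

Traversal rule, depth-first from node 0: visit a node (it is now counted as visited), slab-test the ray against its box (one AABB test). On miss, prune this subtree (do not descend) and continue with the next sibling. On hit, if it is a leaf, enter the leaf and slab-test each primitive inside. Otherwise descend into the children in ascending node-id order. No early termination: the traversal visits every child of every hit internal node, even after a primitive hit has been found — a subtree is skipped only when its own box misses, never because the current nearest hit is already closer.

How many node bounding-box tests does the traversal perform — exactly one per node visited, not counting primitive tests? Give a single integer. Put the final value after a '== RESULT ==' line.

Walk:
N0 x:[-4/3,34/3] y:[-20/3,19/3] z:[3,46/3] -> hit [3,19/3], descend [14, 18]
  N14 x:[2/3,7] y:[-20/3,-2] z:[3,43/3] -> miss, prune
  N18 x:[-4/3,34/3] y:[-3,19/3] z:[3,46/3] -> hit [3,19/3], descend [7, 20]
    N7 x:[0,34/3] y:[-7/3,19/3] z:[3,46/3] -> hit [3,19/3], descend [4, 6]
      N4 x:[0,10] y:[-7/3,7/3] z:[31/3,46/3] -> miss, prune
      N6 x:[4,34/3] y:[1/3,19/3] z:[3,5] -> hit [4,5], descend [12, 24]
        N12 x:[10,34/3] y:[1/3,4/3] z:[3,5] -> miss, prune
        N24 x:[4,5] y:[5,19/3] z:[10/3,14/3] -> miss, prune
    N20 x:[-4/3,2/3] y:[-3,10/3] z:[19/3,41/3] -> miss, prune

9 AABB tests over nodes [0, 14, 18, 7, 4, 6, 12, 24, 20]; 0 leaves entered; closest miss.

== RESULT ==
9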